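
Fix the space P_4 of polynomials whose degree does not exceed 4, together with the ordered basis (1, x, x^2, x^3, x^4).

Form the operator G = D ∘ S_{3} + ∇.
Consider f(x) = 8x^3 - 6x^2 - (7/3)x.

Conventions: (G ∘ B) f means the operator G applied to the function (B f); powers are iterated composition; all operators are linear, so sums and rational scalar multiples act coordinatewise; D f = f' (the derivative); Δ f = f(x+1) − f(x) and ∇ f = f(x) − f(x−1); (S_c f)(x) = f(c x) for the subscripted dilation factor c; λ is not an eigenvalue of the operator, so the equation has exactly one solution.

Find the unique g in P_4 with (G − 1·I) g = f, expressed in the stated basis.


g(x) = -8x^3 - 666x^2 - (39881/3)x - 157550/3

write g with unknown coordinates in the stated basis and equate coefficients in (G − 1·I) g = f
solving from the highest basis element down gives g = -8x^3 - 666x^2 - (39881/3)x - 157550/3
check: G g = -672x^2 - 13296x - 157550/3
so G g − 1·g = 8x^3 - 6x^2 - (7/3)x = f ✓


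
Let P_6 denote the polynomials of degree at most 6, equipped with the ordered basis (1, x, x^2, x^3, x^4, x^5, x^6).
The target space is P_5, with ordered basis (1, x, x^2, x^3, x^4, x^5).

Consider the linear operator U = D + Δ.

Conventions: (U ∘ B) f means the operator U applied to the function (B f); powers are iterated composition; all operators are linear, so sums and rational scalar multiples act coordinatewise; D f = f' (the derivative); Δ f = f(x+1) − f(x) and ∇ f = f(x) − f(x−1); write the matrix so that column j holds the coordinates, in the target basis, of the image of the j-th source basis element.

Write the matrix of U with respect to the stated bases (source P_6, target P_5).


the matrix is [[0, 2, 1, 1, 1, 1, 1]; [0, 0, 4, 3, 4, 5, 6]; [0, 0, 0, 6, 6, 10, 15]; [0, 0, 0, 0, 8, 10, 20]; [0, 0, 0, 0, 0, 10, 15]; [0, 0, 0, 0, 0, 0, 12]] (rows listed top to bottom)

image of 1: 0
image of x: 2
image of x^2: 4x + 1
image of x^3: 6x^2 + 3x + 1
image of x^4: 8x^3 + 6x^2 + 4x + 1
image of x^5: 10x^4 + 10x^3 + 10x^2 + 5x + 1
image of x^6: 12x^5 + 15x^4 + 20x^3 + 15x^2 + 6x + 1
each image's coordinates form column j of the matrix


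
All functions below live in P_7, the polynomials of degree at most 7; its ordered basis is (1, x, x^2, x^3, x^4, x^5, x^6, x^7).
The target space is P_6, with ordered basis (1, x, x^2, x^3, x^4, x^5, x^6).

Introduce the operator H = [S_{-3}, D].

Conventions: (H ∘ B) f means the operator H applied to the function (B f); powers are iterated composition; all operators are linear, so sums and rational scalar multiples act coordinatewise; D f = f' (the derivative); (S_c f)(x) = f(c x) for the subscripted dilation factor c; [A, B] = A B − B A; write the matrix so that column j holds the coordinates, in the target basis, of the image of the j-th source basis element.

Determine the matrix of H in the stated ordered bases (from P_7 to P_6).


image of 1: 0
image of x: 4
image of x^2: -24x
image of x^3: 108x^2
image of x^4: -432x^3
image of x^5: 1620x^4
image of x^6: -5832x^5
image of x^7: 20412x^6
each image's coordinates form column j of the matrix

the matrix is [[0, 4, 0, 0, 0, 0, 0, 0]; [0, 0, -24, 0, 0, 0, 0, 0]; [0, 0, 0, 108, 0, 0, 0, 0]; [0, 0, 0, 0, -432, 0, 0, 0]; [0, 0, 0, 0, 0, 1620, 0, 0]; [0, 0, 0, 0, 0, 0, -5832, 0]; [0, 0, 0, 0, 0, 0, 0, 20412]] (rows listed top to bottom)


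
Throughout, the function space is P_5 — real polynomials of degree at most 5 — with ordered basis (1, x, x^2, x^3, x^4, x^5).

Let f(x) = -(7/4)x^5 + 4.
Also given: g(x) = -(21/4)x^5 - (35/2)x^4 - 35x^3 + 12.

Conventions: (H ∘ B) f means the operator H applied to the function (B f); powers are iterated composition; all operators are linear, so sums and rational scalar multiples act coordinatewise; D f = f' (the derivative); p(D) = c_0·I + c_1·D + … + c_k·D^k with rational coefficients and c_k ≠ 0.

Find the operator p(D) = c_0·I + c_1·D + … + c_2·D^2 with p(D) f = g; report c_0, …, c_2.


c_0 = 3, c_1 = 2, c_2 = 1

D^0 f = -(7/4)x^5 + 4
D^1 f = -(35/4)x^4
D^2 f = -35x^3
matching coefficients of g against c_0 f + c_1 Df + … from the top degree down determines the c_i
solution: c_0 = 3, c_1 = 2, c_2 = 1


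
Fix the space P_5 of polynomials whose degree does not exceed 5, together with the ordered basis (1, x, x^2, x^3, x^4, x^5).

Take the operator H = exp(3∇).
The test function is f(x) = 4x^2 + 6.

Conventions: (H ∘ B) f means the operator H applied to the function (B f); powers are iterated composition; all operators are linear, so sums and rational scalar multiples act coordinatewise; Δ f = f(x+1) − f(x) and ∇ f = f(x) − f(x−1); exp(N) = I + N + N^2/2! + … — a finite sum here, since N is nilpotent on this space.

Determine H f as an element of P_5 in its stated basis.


order-1 term: 24x - 12
order-2 term: 36
the series for exp(3∇) f terminates at order 2
exp(3∇) f = 4x^2 + 24x + 30

the result is g(x) = 4x^2 + 24x + 30


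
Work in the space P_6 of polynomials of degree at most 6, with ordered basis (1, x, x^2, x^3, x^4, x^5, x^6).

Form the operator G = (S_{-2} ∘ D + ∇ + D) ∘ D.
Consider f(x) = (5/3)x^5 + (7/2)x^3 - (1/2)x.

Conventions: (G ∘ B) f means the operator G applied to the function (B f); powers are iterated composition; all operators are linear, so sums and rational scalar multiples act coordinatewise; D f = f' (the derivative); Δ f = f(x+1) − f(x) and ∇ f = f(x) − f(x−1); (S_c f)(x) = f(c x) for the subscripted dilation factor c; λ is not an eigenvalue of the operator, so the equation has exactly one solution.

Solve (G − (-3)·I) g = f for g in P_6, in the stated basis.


write g with unknown coordinates in the stated basis and equate coefficients in (G − (-3)·I) g = f
solving from the highest basis element down gives g = (5/9)x^5 + (421/18)x^3 + (50/9)x^2 - (209/54)x + 713/54
check: G g = -(200/3)x^3 - (50/3)x^2 + (100/9)x - 713/18
so G g − (-3)·g = (5/3)x^5 + (7/2)x^3 - (1/2)x = f ✓

the image equals g(x) = (5/9)x^5 + (421/18)x^3 + (50/9)x^2 - (209/54)x + 713/54


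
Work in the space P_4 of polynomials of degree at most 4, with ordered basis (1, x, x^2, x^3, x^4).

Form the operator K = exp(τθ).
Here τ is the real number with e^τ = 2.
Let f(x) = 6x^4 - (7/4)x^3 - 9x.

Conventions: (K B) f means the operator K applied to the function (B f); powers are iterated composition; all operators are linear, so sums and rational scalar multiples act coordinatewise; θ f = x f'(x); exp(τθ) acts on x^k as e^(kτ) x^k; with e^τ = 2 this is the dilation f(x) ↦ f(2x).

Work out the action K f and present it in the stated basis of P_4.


the image equals g(x) = 96x^4 - 14x^3 - 18x

exp(τθ) x^k = e^(kτ) x^k; with e^τ = 2 this sends x^k to 2^k x^k
x ↦ 2 x
x^3 ↦ 8 x^3
x^4 ↦ 16 x^4
applying this coordinatewise to f: exp(τθ) f = 96x^4 - 14x^3 - 18x


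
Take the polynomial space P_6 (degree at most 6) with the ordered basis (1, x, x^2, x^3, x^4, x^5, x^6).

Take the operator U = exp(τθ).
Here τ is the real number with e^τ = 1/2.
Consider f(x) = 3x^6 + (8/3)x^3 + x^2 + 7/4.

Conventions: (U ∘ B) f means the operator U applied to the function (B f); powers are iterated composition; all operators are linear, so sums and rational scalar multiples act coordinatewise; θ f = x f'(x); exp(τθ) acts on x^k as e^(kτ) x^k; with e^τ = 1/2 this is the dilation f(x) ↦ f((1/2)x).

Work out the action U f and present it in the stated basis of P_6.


the image equals g(x) = (3/64)x^6 + (1/3)x^3 + (1/4)x^2 + 7/4

exp(τθ) x^k = e^(kτ) x^k; with e^τ = 1/2 this sends x^k to (1/2)^k x^k
x^2 ↦ 1/4 x^2
x^3 ↦ 1/8 x^3
x^6 ↦ 1/64 x^6
applying this coordinatewise to f: exp(τθ) f = (3/64)x^6 + (1/3)x^3 + (1/4)x^2 + 7/4


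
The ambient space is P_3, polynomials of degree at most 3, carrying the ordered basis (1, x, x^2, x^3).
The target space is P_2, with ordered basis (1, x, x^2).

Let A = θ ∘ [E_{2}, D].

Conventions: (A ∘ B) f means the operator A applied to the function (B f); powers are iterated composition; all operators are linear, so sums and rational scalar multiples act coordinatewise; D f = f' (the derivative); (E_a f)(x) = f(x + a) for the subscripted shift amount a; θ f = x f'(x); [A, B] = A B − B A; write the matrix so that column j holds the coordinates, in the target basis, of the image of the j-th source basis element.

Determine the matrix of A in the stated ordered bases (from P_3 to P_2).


image of 1: 0
image of x: 0
image of x^2: 0
image of x^3: 0
each image's coordinates form column j of the matrix

the matrix is [[0, 0, 0, 0]; [0, 0, 0, 0]; [0, 0, 0, 0]] (rows listed top to bottom)


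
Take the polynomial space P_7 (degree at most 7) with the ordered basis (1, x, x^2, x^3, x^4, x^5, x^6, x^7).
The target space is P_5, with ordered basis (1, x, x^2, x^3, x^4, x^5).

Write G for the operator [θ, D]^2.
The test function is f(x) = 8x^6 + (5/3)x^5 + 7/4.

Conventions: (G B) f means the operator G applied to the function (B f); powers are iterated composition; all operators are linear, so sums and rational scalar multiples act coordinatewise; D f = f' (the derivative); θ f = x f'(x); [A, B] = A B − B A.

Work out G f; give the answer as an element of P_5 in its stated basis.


D f = 48x^5 + (25/3)x^4
θ D f = 240x^5 + (100/3)x^4
θ f = 48x^6 + (25/3)x^5
D θ f = 288x^5 + (125/3)x^4
[θ, D] f = -48x^5 - (25/3)x^4
D [θ, D] f = -240x^4 - (100/3)x^3
θ D [θ, D] f = -960x^4 - 100x^3
θ [θ, D] f = -240x^5 - (100/3)x^4
D θ [θ, D] f = -1200x^4 - (400/3)x^3
[θ, D] [θ, D] f = 240x^4 + (100/3)x^3

the image equals g(x) = 240x^4 + (100/3)x^3


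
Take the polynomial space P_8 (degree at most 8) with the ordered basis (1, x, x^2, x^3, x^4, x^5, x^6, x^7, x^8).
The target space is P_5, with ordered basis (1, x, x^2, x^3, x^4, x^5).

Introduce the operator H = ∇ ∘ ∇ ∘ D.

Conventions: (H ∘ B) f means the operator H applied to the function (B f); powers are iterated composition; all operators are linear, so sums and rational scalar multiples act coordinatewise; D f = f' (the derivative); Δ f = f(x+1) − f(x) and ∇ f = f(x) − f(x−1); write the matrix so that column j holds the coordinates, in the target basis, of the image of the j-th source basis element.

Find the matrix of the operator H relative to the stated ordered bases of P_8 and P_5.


image of 1: 0
image of x: 0
image of x^2: 0
image of x^3: 6
image of x^4: 24x - 24
image of x^5: 60x^2 - 120x + 70
image of x^6: 120x^3 - 360x^2 + 420x - 180
image of x^7: 210x^4 - 840x^3 + 1470x^2 - 1260x + 434
image of x^8: 336x^5 - 1680x^4 + 3920x^3 - 5040x^2 + 3472x - 1008
each image's coordinates form column j of the matrix

the matrix is [[0, 0, 0, 6, -24, 70, -180, 434, -1008]; [0, 0, 0, 0, 24, -120, 420, -1260, 3472]; [0, 0, 0, 0, 0, 60, -360, 1470, -5040]; [0, 0, 0, 0, 0, 0, 120, -840, 3920]; [0, 0, 0, 0, 0, 0, 0, 210, -1680]; [0, 0, 0, 0, 0, 0, 0, 0, 336]] (rows listed top to bottom)


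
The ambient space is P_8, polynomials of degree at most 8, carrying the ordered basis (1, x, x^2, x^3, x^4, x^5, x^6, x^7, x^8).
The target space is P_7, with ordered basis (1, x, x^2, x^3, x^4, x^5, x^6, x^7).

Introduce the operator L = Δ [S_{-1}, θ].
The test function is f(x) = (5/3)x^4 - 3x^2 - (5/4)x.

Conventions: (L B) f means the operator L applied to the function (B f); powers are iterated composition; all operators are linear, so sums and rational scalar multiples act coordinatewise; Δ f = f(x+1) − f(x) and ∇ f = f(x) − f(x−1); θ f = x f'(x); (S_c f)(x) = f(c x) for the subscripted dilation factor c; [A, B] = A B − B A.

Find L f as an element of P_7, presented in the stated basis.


g(x) = 0

θ f = (20/3)x^4 - 6x^2 - (5/4)x
S_{-1} θ f = (20/3)x^4 - 6x^2 + (5/4)x
S_{-1} f = (5/3)x^4 - 3x^2 + (5/4)x
θ S_{-1} f = (20/3)x^4 - 6x^2 + (5/4)x
[S_{-1}, θ] f = 0
Δ [S_{-1}, θ] f = 0


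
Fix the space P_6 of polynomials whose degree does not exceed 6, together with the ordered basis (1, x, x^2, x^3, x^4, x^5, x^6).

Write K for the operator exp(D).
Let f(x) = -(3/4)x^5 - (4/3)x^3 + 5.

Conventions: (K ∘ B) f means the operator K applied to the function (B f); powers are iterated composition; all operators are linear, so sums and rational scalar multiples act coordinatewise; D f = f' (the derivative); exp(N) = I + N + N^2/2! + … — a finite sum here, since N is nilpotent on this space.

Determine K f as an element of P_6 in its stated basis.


order-1 term: -(15/4)x^4 - 4x^2
order-2 term: -(15/2)x^3 - 4x
order-3 term: -(15/2)x^2 - 4/3
order-4 term: -(15/4)x
order-5 term: -3/4
the series for exp(D) f terminates at order 5
exp(D) f = -(3/4)x^5 - (15/4)x^4 - (53/6)x^3 - (23/2)x^2 - (31/4)x + 35/12

g(x) = -(3/4)x^5 - (15/4)x^4 - (53/6)x^3 - (23/2)x^2 - (31/4)x + 35/12


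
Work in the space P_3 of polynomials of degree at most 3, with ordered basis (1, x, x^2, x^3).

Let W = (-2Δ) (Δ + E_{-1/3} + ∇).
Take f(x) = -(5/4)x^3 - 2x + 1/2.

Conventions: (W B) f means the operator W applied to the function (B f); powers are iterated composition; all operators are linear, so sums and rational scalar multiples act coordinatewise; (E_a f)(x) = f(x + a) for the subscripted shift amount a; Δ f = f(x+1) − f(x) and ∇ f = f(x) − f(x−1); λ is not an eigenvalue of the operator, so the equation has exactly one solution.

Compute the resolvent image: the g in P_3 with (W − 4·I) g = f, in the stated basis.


write g with unknown coordinates in the stated basis and equate coefficients in (W − 4·I) g = f
solving from the highest basis element down gives g = (5/16)x^3 - (15/32)x^2 - (17/16)x + 83/192
check: W g = -(15/8)x^2 - (25/4)x + 107/48
so W g − 4·g = -(5/4)x^3 - 2x + 1/2 = f ✓

the result is g(x) = (5/16)x^3 - (15/32)x^2 - (17/16)x + 83/192


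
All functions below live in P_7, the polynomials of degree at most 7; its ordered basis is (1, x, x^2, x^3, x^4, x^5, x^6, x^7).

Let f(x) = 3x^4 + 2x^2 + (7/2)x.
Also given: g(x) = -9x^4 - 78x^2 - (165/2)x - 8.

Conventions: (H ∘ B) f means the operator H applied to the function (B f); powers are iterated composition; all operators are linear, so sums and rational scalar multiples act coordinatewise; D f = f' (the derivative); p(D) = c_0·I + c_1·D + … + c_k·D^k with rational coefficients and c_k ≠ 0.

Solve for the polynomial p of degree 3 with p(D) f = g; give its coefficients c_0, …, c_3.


D^0 f = 3x^4 + 2x^2 + (7/2)x
D^1 f = 12x^3 + 4x + 7/2
D^2 f = 36x^2 + 4
D^3 f = 72x
matching coefficients of g against c_0 f + c_1 Df + … from the top degree down determines the c_i
solution: c_0 = -3, c_1 = 0, c_2 = -2, c_3 = -1

p(D) = -3·I − 2·D^2 − D^3, i.e. c_0 = -3, c_1 = 0, c_2 = -2, c_3 = -1


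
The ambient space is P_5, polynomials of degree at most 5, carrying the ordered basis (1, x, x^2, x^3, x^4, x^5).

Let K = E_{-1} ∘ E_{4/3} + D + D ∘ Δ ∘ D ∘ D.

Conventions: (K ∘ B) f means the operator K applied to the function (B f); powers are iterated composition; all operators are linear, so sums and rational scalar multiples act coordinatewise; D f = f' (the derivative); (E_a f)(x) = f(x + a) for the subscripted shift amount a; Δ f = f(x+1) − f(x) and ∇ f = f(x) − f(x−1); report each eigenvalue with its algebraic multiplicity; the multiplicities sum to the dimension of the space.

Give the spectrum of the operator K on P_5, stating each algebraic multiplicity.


image of 1: 1
image of x: x + 4/3
image of x^2: x^2 + (8/3)x + 1/9
image of x^3: x^3 + 4x^2 + (1/3)x + 1/27
image of x^4: x^4 + (16/3)x^3 + (2/3)x^2 + (4/27)x + 1945/81
image of x^5: x^5 + (20/3)x^4 + (10/9)x^3 + (10/27)x^2 + (9725/81)x + 14581/243
the matrix is upper triangular; its diagonal is (1, 1, 1, 1, 1, 1)
for a triangular matrix the eigenvalues are the diagonal entries, with algebraic multiplicity their repetition count

λ = 1 (multiplicity 6)


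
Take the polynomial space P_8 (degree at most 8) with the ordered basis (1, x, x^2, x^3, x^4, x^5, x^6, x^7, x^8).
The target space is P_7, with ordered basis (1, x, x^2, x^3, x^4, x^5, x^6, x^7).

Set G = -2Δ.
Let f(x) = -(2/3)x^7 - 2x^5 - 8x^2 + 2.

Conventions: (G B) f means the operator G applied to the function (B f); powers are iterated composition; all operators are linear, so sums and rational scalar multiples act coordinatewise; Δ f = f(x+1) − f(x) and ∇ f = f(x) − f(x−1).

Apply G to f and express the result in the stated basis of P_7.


Δ f = -(14/3)x^6 - 14x^5 - (100/3)x^4 - (130/3)x^3 - 34x^2 - (92/3)x - 32/3
(-2Δ) f = (28/3)x^6 + 28x^5 + (200/3)x^4 + (260/3)x^3 + 68x^2 + (184/3)x + 64/3

the image equals g(x) = (28/3)x^6 + 28x^5 + (200/3)x^4 + (260/3)x^3 + 68x^2 + (184/3)x + 64/3


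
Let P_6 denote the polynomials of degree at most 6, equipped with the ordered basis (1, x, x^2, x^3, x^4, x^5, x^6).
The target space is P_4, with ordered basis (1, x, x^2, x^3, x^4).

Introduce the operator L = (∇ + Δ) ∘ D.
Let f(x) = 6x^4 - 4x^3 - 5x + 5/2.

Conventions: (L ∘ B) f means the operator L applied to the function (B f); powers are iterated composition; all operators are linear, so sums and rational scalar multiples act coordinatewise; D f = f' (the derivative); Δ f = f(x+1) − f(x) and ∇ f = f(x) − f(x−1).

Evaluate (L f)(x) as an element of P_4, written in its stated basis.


D f = 24x^3 - 12x^2 - 5
∇ D f = 72x^2 - 96x + 36
Δ D f = 72x^2 + 48x + 12
(∇ + Δ) D f = 144x^2 - 48x + 48

the image equals g(x) = 144x^2 - 48x + 48


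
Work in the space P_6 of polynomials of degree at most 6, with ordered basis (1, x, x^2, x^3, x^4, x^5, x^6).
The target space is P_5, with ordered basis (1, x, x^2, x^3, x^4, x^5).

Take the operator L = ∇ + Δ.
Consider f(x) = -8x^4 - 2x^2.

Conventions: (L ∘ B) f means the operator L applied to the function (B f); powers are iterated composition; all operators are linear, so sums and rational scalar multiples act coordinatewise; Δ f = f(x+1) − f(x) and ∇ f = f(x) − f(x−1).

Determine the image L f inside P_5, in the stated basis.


the image equals g(x) = -64x^3 - 72x

∇ f = -32x^3 + 48x^2 - 36x + 10
Δ f = -32x^3 - 48x^2 - 36x - 10
(∇ + Δ) f = -64x^3 - 72x


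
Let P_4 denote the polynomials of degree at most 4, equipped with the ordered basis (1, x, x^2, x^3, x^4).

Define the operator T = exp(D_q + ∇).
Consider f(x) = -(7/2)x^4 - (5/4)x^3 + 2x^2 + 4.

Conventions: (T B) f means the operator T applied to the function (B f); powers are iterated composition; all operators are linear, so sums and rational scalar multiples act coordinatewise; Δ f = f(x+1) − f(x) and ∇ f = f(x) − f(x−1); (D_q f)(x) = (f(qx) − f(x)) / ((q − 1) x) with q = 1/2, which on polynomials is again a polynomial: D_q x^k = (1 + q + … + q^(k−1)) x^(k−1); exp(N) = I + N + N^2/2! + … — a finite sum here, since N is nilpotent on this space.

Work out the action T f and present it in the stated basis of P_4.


order-1 term: -(329/16)x^3 + (241/16)x^2 - (13/4)x + 1/4
order-2 term: -(6251/128)x^2 + (3661/64)x - 337/16
order-3 term: -(43757/768)x + 6965/128
order-4 term: -43757/1536
the series for exp(D_q + ∇) f terminates at order 4
exp(D_q + ∇) f = -(7/2)x^4 - (349/16)x^3 - (4067/128)x^2 - (2321/768)x + 13999/1536

the image equals g(x) = -(7/2)x^4 - (349/16)x^3 - (4067/128)x^2 - (2321/768)x + 13999/1536


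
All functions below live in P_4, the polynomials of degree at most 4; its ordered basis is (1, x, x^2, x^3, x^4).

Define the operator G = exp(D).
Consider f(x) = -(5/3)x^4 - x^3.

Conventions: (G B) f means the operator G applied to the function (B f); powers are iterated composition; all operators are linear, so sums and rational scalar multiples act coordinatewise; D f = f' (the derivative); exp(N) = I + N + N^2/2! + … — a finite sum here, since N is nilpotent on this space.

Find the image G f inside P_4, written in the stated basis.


order-1 term: -(20/3)x^3 - 3x^2
order-2 term: -10x^2 - 3x
order-3 term: -(20/3)x - 1
order-4 term: -5/3
the series for exp(D) f terminates at order 4
exp(D) f = -(5/3)x^4 - (23/3)x^3 - 13x^2 - (29/3)x - 8/3

g(x) = -(5/3)x^4 - (23/3)x^3 - 13x^2 - (29/3)x - 8/3


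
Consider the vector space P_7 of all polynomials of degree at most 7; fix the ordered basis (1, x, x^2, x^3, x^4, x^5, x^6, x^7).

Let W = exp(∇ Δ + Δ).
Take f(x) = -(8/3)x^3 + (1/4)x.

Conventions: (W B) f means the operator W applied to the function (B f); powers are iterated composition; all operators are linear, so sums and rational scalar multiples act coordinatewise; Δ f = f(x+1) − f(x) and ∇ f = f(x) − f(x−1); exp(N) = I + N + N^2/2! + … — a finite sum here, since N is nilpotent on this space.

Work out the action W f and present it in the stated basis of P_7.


g(x) = -(8/3)x^3 - 8x^2 - (127/4)x - 349/12

order-1 term: -8x^2 - 24x - 29/12
order-2 term: -8x - 24
order-3 term: -8/3
the series for exp(∇ Δ + Δ) f terminates at order 3
exp(∇ Δ + Δ) f = -(8/3)x^3 - 8x^2 - (127/4)x - 349/12


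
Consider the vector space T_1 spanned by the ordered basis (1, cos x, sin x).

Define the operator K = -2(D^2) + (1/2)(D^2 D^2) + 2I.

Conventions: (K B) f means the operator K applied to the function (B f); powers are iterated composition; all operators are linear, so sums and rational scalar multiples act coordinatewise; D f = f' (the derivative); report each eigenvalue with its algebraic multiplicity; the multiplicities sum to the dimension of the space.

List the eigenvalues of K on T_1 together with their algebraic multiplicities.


image of 1: 2
image of cos x: (9/2)cos x
image of sin x: (9/2)sin x
the matrix is diagonal; its diagonal is (2, 9/2, 9/2)
for a triangular matrix the eigenvalues are the diagonal entries, with algebraic multiplicity their repetition count

λ = 2 (multiplicity 1), λ = 9/2 (multiplicity 2)


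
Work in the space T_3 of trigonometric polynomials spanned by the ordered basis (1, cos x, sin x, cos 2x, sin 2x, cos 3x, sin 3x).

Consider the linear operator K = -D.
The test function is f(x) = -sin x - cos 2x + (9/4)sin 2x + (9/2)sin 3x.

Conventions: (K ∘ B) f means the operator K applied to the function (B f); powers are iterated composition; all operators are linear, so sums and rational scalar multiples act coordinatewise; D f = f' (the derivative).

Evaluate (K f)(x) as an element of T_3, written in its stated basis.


D f = -cos x + (9/2)cos 2x + 2sin 2x + (27/2)cos 3x
(-D) f = cos x - (9/2)cos 2x - 2sin 2x - (27/2)cos 3x

g(x) = cos x - (9/2)cos 2x - 2sin 2x - (27/2)cos 3x


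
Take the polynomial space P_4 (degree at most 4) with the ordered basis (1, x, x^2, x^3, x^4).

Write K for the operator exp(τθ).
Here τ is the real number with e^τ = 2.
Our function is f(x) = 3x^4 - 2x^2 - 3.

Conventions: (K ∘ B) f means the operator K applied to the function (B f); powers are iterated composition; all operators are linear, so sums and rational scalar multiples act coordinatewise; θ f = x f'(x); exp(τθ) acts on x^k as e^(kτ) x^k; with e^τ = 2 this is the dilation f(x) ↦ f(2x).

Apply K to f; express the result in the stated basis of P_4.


exp(τθ) x^k = e^(kτ) x^k; with e^τ = 2 this sends x^k to 2^k x^k
x^2 ↦ 4 x^2
x^4 ↦ 16 x^4
applying this coordinatewise to f: exp(τθ) f = 48x^4 - 8x^2 - 3

the image equals g(x) = 48x^4 - 8x^2 - 3


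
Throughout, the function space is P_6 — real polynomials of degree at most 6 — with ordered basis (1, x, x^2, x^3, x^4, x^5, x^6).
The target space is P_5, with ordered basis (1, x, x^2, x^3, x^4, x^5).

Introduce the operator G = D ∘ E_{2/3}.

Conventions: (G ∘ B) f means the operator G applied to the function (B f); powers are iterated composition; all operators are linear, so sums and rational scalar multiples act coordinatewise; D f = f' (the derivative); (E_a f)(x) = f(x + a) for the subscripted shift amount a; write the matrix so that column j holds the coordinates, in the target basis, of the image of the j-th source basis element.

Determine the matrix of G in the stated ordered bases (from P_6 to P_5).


the matrix is [[0, 1, 4/3, 4/3, 32/27, 80/81, 64/81]; [0, 0, 2, 4, 16/3, 160/27, 160/27]; [0, 0, 0, 3, 8, 40/3, 160/9]; [0, 0, 0, 0, 4, 40/3, 80/3]; [0, 0, 0, 0, 0, 5, 20]; [0, 0, 0, 0, 0, 0, 6]] (rows listed top to bottom)

image of 1: 0
image of x: 1
image of x^2: 2x + 4/3
image of x^3: 3x^2 + 4x + 4/3
image of x^4: 4x^3 + 8x^2 + (16/3)x + 32/27
image of x^5: 5x^4 + (40/3)x^3 + (40/3)x^2 + (160/27)x + 80/81
image of x^6: 6x^5 + 20x^4 + (80/3)x^3 + (160/9)x^2 + (160/27)x + 64/81
each image's coordinates form column j of the matrix


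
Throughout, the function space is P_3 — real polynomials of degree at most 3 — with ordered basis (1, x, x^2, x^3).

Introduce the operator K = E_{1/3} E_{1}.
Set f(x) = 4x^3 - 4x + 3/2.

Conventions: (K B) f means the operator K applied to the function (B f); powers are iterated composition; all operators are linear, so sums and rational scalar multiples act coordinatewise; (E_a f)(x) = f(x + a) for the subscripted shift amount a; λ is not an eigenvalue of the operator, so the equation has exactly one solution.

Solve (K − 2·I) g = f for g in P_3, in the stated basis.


write g with unknown coordinates in the stated basis and equate coefficients in (K − 2·I) g = f
solving from the highest basis element down gives g = -4x^3 - 16x^2 - 60x - 6449/54
check: K g = -4x^3 - 32x^2 - 124x - 12817/54
so K g − 2·g = 4x^3 - 4x + 3/2 = f ✓

g(x) = -4x^3 - 16x^2 - 60x - 6449/54


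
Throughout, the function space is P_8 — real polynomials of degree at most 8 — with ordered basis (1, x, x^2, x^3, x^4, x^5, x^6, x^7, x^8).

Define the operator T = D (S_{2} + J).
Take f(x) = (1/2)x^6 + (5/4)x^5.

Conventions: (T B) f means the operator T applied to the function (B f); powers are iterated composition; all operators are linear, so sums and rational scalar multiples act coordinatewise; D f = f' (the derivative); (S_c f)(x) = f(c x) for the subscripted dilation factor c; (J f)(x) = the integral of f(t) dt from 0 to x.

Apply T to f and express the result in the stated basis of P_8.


S_{2} f = 32x^6 + 40x^5
J f = (1/14)x^7 + (5/24)x^6
(S_{2} + J) f = (1/14)x^7 + (773/24)x^6 + 40x^5
D (S_{2} + J) f = (1/2)x^6 + (773/4)x^5 + 200x^4

the image equals g(x) = (1/2)x^6 + (773/4)x^5 + 200x^4


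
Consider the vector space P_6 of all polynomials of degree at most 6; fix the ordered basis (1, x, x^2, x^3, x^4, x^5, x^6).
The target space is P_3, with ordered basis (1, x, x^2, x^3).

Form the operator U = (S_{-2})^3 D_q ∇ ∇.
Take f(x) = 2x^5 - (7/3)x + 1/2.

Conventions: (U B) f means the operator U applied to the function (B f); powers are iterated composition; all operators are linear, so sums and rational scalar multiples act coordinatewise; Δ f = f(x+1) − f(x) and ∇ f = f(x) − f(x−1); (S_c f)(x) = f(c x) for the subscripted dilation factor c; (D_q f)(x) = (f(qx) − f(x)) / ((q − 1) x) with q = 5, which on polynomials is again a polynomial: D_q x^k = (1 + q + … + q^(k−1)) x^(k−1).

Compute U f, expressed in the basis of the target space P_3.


g(x) = 79360x^2 + 5760x + 140

∇ f = 10x^4 - 20x^3 + 20x^2 - 10x - 1/3
∇ ∇ f = 40x^3 - 120x^2 + 140x - 60
D_q ∇ ∇ f = 1240x^2 - 720x + 140
S_{-2} (D_q ∇ ∇) f = 4960x^2 + 1440x + 140
S_{-2} S_{-2} (D_q ∇ ∇) f = 19840x^2 - 2880x + 140
S_{-2} S_{-2} S_{-2} (D_q ∇ ∇) f = 79360x^2 + 5760x + 140


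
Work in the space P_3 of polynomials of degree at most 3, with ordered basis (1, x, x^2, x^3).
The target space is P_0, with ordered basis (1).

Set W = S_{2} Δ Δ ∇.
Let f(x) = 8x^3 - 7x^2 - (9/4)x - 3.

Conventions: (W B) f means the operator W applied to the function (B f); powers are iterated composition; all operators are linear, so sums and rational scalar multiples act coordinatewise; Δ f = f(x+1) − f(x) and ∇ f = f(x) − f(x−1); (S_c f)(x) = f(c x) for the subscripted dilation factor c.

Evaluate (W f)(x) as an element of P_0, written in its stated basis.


∇ f = 24x^2 - 38x + 51/4
Δ ∇ f = 48x - 14
Δ Δ ∇ f = 48
S_{2} (Δ Δ ∇) f = 48

g(x) = 48


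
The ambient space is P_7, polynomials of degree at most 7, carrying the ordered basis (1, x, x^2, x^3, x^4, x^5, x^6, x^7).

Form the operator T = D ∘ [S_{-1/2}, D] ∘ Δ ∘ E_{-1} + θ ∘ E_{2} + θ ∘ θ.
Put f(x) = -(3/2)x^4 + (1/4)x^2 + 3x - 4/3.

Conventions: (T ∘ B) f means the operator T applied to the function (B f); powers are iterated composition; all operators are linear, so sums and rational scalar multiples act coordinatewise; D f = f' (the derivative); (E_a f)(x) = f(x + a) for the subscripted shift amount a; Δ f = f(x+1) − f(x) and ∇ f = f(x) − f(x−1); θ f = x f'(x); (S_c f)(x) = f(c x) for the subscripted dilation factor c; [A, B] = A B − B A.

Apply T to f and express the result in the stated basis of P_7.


E_{-1} f = -(3/2)x^4 + 6x^3 - (35/4)x^2 + (17/2)x - 67/12
Δ E_{-1} f = -6x^3 + 9x^2 - (11/2)x + 17/4
D (Δ ∘ E_{-1}) f = -18x^2 + 18x - 11/2
S_{-1/2} D (Δ ∘ E_{-1}) f = -(9/2)x^2 - 9x - 11/2
S_{-1/2} (Δ ∘ E_{-1}) f = (3/4)x^3 + (9/4)x^2 + (11/4)x + 17/4
D S_{-1/2} (Δ ∘ E_{-1}) f = (9/4)x^2 + (9/2)x + 11/4
[S_{-1/2}, D] (Δ ∘ E_{-1}) f = -(27/4)x^2 - (27/2)x - 33/4
D [S_{-1/2}, D] (Δ ∘ E_{-1}) f = -(27/2)x - 27/2
E_{2} f = -(3/2)x^4 - 12x^3 - (143/4)x^2 - 44x - 55/3
θ E_{2} f = -6x^4 - 36x^3 - (143/2)x^2 - 44x
θ f = -6x^4 + (1/2)x^2 + 3x
θ θ f = -24x^4 + x^2 + 3x
(D ∘ [S_{-1/2}, D] ∘ Δ ∘ E_{-1} + θ ∘ E_{2} + θ ∘ θ) f = -30x^4 - 36x^3 - (141/2)x^2 - (109/2)x - 27/2

g(x) = -30x^4 - 36x^3 - (141/2)x^2 - (109/2)x - 27/2


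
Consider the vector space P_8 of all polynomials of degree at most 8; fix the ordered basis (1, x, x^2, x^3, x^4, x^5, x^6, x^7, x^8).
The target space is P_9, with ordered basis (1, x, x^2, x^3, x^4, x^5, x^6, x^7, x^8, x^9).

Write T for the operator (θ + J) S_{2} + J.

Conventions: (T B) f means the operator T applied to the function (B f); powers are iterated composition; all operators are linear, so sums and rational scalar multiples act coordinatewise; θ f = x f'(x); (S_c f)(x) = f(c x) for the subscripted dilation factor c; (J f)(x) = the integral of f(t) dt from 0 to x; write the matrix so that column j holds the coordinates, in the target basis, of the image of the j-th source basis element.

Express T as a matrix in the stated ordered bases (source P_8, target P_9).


the matrix is [[0, 0, 0, 0, 0, 0, 0, 0, 0]; [2, 2, 0, 0, 0, 0, 0, 0, 0]; [0, 3/2, 8, 0, 0, 0, 0, 0, 0]; [0, 0, 5/3, 24, 0, 0, 0, 0, 0]; [0, 0, 0, 9/4, 64, 0, 0, 0, 0]; [0, 0, 0, 0, 17/5, 160, 0, 0, 0]; [0, 0, 0, 0, 0, 11/2, 384, 0, 0]; [0, 0, 0, 0, 0, 0, 65/7, 896, 0]; [0, 0, 0, 0, 0, 0, 0, 129/8, 2048]; [0, 0, 0, 0, 0, 0, 0, 0, 257/9]] (rows listed top to bottom)

image of 1: 2x
image of x: (3/2)x^2 + 2x
image of x^2: (5/3)x^3 + 8x^2
image of x^3: (9/4)x^4 + 24x^3
image of x^4: (17/5)x^5 + 64x^4
image of x^5: (11/2)x^6 + 160x^5
image of x^6: (65/7)x^7 + 384x^6
image of x^7: (129/8)x^8 + 896x^7
image of x^8: (257/9)x^9 + 2048x^8
each image's coordinates form column j of the matrix


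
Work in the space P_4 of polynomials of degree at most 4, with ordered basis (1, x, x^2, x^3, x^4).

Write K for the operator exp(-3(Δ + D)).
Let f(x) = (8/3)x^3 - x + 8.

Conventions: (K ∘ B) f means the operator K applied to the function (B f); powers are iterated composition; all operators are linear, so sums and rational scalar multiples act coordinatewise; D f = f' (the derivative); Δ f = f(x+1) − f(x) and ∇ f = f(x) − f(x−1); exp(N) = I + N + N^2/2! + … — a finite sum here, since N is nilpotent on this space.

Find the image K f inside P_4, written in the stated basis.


the result is g(x) = (8/3)x^3 - 48x^2 + 263x - 426

order-1 term: -48x^2 - 24x - 2
order-2 term: 288x + 144
order-3 term: -576
the series for exp(-3(Δ + D)) f terminates at order 3
exp(-3(Δ + D)) f = (8/3)x^3 - 48x^2 + 263x - 426


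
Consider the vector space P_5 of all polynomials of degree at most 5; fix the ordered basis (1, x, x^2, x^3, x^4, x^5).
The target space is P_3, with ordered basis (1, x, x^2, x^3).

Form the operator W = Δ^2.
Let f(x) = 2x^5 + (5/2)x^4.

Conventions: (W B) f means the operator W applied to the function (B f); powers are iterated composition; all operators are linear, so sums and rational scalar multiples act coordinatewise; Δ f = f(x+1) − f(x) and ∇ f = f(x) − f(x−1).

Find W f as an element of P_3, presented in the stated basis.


Δ f = 10x^4 + 30x^3 + 35x^2 + 20x + 9/2
Δ Δ f = 40x^3 + 150x^2 + 200x + 95

the result is g(x) = 40x^3 + 150x^2 + 200x + 95


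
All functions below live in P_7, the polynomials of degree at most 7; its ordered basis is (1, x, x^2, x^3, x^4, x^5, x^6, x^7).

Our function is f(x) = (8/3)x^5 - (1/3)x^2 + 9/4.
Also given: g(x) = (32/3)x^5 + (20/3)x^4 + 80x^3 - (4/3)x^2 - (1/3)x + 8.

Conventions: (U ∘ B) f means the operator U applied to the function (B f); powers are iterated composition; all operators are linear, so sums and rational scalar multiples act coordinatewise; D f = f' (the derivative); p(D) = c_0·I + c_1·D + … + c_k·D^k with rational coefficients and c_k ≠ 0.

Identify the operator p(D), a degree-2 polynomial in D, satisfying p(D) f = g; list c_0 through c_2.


D^0 f = (8/3)x^5 - (1/3)x^2 + 9/4
D^1 f = (40/3)x^4 - (2/3)x
D^2 f = (160/3)x^3 - 2/3
matching coefficients of g against c_0 f + c_1 Df + … from the top degree down determines the c_i
solution: c_0 = 4, c_1 = 1/2, c_2 = 3/2

p(D) = 4·I + (1/2)·D + (3/2)·D^2, i.e. c_0 = 4, c_1 = 1/2, c_2 = 3/2


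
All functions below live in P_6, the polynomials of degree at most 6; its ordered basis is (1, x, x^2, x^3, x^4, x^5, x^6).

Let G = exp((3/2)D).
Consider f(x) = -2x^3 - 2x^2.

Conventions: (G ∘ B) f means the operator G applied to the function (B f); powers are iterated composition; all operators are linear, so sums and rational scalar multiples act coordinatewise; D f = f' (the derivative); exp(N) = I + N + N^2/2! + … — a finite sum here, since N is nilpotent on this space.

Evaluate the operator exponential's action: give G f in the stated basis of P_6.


order-1 term: -9x^2 - 6x
order-2 term: -(27/2)x - 9/2
order-3 term: -27/4
the series for exp((3/2)D) f terminates at order 3
exp((3/2)D) f = -2x^3 - 11x^2 - (39/2)x - 45/4

the image equals g(x) = -2x^3 - 11x^2 - (39/2)x - 45/4


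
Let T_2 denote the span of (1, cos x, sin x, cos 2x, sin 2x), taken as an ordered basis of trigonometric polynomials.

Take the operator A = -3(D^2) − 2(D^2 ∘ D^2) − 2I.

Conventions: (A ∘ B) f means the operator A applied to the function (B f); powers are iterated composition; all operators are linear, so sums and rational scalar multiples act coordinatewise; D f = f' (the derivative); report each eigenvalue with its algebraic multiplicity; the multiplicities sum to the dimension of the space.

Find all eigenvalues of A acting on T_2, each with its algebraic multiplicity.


λ = -22 (multiplicity 2), λ = -2 (multiplicity 1), λ = -1 (multiplicity 2)

image of 1: -2
image of cos x: -cos x
image of sin x: -sin x
image of cos 2x: -22cos 2x
image of sin 2x: -22sin 2x
the matrix is diagonal; its diagonal is (-2, -1, -1, -22, -22)
for a triangular matrix the eigenvalues are the diagonal entries, with algebraic multiplicity their repetition count


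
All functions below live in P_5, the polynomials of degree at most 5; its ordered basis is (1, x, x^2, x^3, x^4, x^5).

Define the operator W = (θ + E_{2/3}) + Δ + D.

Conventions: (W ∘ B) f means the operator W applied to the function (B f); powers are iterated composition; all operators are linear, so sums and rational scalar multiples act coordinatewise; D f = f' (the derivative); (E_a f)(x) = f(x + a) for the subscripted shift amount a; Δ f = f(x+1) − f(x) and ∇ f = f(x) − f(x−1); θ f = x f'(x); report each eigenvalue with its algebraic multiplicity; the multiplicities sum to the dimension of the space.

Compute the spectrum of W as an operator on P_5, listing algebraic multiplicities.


image of 1: 1
image of x: 2x + 8/3
image of x^2: 3x^2 + (16/3)x + 13/9
image of x^3: 4x^3 + 8x^2 + (13/3)x + 35/27
image of x^4: 5x^4 + (32/3)x^3 + (26/3)x^2 + (140/27)x + 97/81
image of x^5: 6x^5 + (40/3)x^4 + (130/9)x^3 + (350/27)x^2 + (485/81)x + 275/243
the matrix is upper triangular; its diagonal is (1, 2, 3, 4, 5, 6)
for a triangular matrix the eigenvalues are the diagonal entries, with algebraic multiplicity their repetition count

λ = 1 (multiplicity 1), λ = 2 (multiplicity 1), λ = 3 (multiplicity 1), λ = 4 (multiplicity 1), λ = 5 (multiplicity 1), λ = 6 (multiplicity 1)


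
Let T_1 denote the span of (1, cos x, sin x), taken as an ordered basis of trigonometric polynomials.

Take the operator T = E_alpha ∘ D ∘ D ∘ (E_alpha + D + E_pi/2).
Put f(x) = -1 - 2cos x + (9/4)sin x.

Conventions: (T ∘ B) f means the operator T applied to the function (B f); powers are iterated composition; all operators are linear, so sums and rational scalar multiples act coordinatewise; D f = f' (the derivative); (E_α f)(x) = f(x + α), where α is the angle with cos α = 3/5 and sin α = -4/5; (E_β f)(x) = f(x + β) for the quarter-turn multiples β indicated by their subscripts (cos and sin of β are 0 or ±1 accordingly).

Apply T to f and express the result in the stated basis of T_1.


g(x) = (21/10)cos x - (69/20)sin x

E_alpha f = -1 - 3cos x - (1/4)sin x
D f = (9/4)cos x + 2sin x
E_pi/2 f = -1 + (9/4)cos x + 2sin x
(E_alpha + D + E_pi/2) f = -2 + (3/2)cos x + (15/4)sin x
D (E_alpha + D + E_pi/2) f = (15/4)cos x - (3/2)sin x
D D (E_alpha + D + E_pi/2) f = -(3/2)cos x - (15/4)sin x
E_alpha D D (E_alpha + D + E_pi/2) f = (21/10)cos x - (69/20)sin x


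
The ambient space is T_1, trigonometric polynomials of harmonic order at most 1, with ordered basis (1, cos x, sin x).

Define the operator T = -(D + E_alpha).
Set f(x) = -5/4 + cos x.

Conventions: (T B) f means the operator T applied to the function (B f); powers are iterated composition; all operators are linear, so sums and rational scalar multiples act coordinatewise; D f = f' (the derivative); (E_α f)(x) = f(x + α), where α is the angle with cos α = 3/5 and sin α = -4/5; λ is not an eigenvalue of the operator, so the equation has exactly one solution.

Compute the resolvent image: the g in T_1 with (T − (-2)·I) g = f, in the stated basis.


the result is g(x) = -5/4 + (7/10)cos x - (1/10)sin x

write g with unknown coordinates in the stated basis and equate coefficients in (T − (-2)·I) g = f
solving from the highest basis element down gives g = -5/4 + (7/10)cos x - (1/10)sin x
check: T g = 5/4 - (2/5)cos x + (1/5)sin x
so T g − (-2)·g = -5/4 + cos x = f ✓


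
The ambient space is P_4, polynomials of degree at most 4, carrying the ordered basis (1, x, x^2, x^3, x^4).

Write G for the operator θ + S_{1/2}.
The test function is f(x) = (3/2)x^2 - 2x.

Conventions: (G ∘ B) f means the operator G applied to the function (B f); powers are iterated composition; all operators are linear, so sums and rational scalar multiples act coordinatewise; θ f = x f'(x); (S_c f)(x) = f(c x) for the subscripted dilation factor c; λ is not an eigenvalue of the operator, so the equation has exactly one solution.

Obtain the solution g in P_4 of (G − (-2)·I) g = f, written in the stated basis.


the image equals g(x) = (6/17)x^2 - (4/7)x

write g with unknown coordinates in the stated basis and equate coefficients in (G − (-2)·I) g = f
solving from the highest basis element down gives g = (6/17)x^2 - (4/7)x
check: G g = (27/34)x^2 - (6/7)x
so G g − (-2)·g = (3/2)x^2 - 2x = f ✓


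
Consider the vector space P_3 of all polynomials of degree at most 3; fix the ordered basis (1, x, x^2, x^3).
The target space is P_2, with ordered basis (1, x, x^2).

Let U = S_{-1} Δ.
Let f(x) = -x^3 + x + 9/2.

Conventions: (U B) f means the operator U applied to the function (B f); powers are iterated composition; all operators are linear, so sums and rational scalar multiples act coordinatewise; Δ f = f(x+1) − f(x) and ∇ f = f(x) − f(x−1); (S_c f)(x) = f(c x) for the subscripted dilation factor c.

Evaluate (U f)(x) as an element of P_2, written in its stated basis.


Δ f = -3x^2 - 3x
S_{-1} Δ f = -3x^2 + 3x

the image equals g(x) = -3x^2 + 3x
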